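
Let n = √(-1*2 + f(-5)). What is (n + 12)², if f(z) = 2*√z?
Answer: (12 + √2*√(-1 + I*√5))² ≈ 170.89 + 49.047*I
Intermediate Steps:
n = √(-2 + 2*I*√5) (n = √(-1*2 + 2*√(-5)) = √(-2 + 2*(I*√5)) = √(-2 + 2*I*√5) ≈ 1.2039 + 1.8573*I)
(n + 12)² = (√(-2 + 2*I*√5) + 12)² = (12 + √(-2 + 2*I*√5))²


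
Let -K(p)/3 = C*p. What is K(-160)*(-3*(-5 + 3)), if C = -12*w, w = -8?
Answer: 276480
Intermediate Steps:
C = 96 (C = -12*(-8) = 96)
K(p) = -288*p
K(-160)*(-3*(-5 + 3)) = (-288*(-160))*(-3*(-5 + 3)) = 46080*(-3*(-2)) = 46080*6 = 276480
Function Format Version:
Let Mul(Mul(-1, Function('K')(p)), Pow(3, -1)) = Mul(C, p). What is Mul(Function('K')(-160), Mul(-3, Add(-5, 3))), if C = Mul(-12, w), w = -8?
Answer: 276480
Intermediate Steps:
C = 96 (C = Mul(-12, -8) = 96)
Function('K')(p) = Mul(-288, p) (Function('K')(p) = Mul(-3, Mul(96, p)) = Mul(-288, p))
Mul(Function('K')(-160), Mul(-3, Add(-5, 3))) = Mul(Mul(-288, -160), Mul(-3, Add(-5, 3))) = Mul(46080, Mul(-3, -2)) = Mul(46080, 6) = 276480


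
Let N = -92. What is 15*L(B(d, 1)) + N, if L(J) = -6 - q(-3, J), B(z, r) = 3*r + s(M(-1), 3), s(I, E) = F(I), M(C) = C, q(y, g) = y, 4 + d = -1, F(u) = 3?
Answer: -137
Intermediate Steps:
d = -5 (d = -4 - 1 = -5)
s(I, E) = 3
B(z, r) = 3 + 3*r (B(z, r) = 3*r + 3 = 3 + 3*r)
L(J) = -3 (L(J) = -6 - 1*(-3) = -6 + 3 = -3)
15*L(B(d, 1)) + N = 15*(-3) - 92 = -45 - 92 = -137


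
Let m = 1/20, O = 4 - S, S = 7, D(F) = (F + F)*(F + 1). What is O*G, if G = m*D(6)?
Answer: -63/5 ≈ -12.600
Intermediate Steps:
D(F) = 2*F*(1 + F) (D(F) = (2*F)*(1 + F) = 2*F*(1 + F))
O = -3 (O = 4 - 1*7 = 4 - 7 = -3)
m = 1/20 ≈ 0.050000
G = 21/5 (G = (2*6*(1 + 6))/20 = (2*6*7)/20 = (1/20)*84 = 21/5 ≈ 4.2000)
O*G = -3*21/5 = -63/5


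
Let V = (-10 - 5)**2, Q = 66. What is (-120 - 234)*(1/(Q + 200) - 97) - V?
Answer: 4536852/133 ≈ 34112.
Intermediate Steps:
V = 225 (V = (-15)**2 = 225)
(-120 - 234)*(1/(Q + 200) - 97) - V = (-120 - 234)*(1/(66 + 200) - 97) - 1*225 = -354*(1/266 - 97) - 225 = -354*(-25801/266) - 225 = 4566777/133 - 225 = 4536852/133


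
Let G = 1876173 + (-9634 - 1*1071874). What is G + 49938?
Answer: 844603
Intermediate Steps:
G = 794665 (G = 1876173 + (-9634 - 1071874) = 1876173 - 1081508 = 794665)
G + 49938 = 794665 + 49938 = 844603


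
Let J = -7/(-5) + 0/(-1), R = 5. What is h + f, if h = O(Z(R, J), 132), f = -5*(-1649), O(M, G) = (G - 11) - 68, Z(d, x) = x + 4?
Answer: 8298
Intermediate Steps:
J = 7/5 (J = -7*(-1/5) + 0*(-1) = 7/5 + 0 = 7/5 ≈ 1.4000)
Z(d, x) = 4 + x
O(M, G) = -79 + G (O(M, G) = (-11 + G) - 68 = -79 + G)
f = 8245
h = 53 (h = -79 + 132 = 53)
h + f = 53 + 8245 = 8298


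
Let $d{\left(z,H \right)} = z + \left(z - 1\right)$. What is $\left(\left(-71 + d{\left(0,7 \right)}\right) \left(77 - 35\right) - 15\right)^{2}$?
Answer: $9235521$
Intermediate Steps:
$d{\left(z,H \right)} = -1 + 2 z$ ($d{\left(z,H \right)} = z + \left(-1 + z\right) = -1 + 2 z$)
$\left(\left(-71 + d{\left(0,7 \right)}\right) \left(77 - 35\right) - 15\right)^{2} = \left(\left(-71 + \left(-1 + 2 \cdot 0\right)\right) \left(77 - 35\right) - 15\right)^{2} = \left(\left(-71 + \left(-1 + 0\right)\right) \left(77 - 35\right) - 15\right)^{2} = \left(\left(-71 - 1\right) \left(77 - 35\right) - 15\right)^{2} = \left(\left(-72\right) 42 - 15\right)^{2} = \left(-3024 - 15\right)^{2} = \left(-3039\right)^{2} = 9235521$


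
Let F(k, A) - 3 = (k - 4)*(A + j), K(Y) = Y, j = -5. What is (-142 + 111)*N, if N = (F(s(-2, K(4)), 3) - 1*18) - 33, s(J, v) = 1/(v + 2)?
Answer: 3751/3 ≈ 1250.3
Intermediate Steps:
s(J, v) = 1/(2 + v)
F(k, A) = 3 + (-5 + A)*(-4 + k) (F(k, A) = 3 + (k - 4)*(A - 5) = 3 + (-4 + k)*(-5 + A) = 3 + (-5 + A)*(-4 + k))
N = -121/3 (N = ((23 - 5/(2 + 4) - 4*3 + 3/(2 + 4)) - 1*18) - 33 = ((23 - 5/6 - 12 + 3/6) - 18) - 33 = ((23 - 5*⅙ - 12 + 3*(⅙)) - 18) - 33 = ((23 - ⅚ - 12 + ½) - 18) - 33 = (32/3 - 18) - 33 = -22/3 - 33 = -121/3 ≈ -40.333)
(-142 + 111)*N = (-142 + 111)*(-121/3) = -31*(-121/3) = 3751/3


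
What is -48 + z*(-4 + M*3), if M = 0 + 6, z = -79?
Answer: -1154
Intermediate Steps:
M = 6
-48 + z*(-4 + M*3) = -48 - 79*(-4 + 6*3) = -48 - 79*(-4 + 18) = -48 - 79*14 = -48 - 1106 = -1154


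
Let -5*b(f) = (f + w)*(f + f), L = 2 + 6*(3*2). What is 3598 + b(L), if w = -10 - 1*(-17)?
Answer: 2914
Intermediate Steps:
L = 38 (L = 2 + 6*6 = 2 + 36 = 38)
w = 7 (w = -10 + 17 = 7)
b(f) = -2*f*(7 + f)/5 (b(f) = -(f + 7)*(f + f)/5 = -(7 + f)*2*f/5 = -2*f*(7 + f)/5)
3598 + b(L) = 3598 - ⅖*38*(7 + 38) = 3598 - ⅖*38*45 = 3598 - 684 = 2914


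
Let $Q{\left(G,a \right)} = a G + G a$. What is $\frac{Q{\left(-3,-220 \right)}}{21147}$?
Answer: $\frac{440}{7049} \approx 0.06242$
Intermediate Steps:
$Q{\left(G,a \right)} = 2 G a$ ($Q{\left(G,a \right)} = G a + G a = 2 G a$)
$\frac{Q{\left(-3,-220 \right)}}{21147} = \frac{2 \left(-3\right) \left(-220\right)}{21147} = 1320 \cdot \frac{1}{21147} = \frac{440}{7049}$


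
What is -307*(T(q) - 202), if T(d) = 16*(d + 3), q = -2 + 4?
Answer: 37454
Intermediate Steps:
q = 2
T(d) = 48 + 16*d (T(d) = 16*(3 + d) = 48 + 16*d)
-307*(T(q) - 202) = -307*((48 + 16*2) - 202) = -307*((48 + 32) - 202) = -307*(80 - 202) = -307*(-122) = 37454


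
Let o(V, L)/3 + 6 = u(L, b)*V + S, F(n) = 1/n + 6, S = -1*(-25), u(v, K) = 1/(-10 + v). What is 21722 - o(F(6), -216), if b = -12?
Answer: 9792617/452 ≈ 21665.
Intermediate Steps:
S = 25
F(n) = 6 + 1/n
o(V, L) = 57 + 3*V/(-10 + L) (o(V, L) = -18 + 3*(V/(-10 + L) + 25) = -18 + 3*(25 + V/(-10 + L)) = -18 + (75 + 3*V/(-10 + L)) = 57 + 3*V/(-10 + L))
21722 - o(F(6), -216) = 21722 - 3*(-190 + (6 + 1/6) + 19*(-216))/(-10 - 216) = 21722 - 3*(-190 + (6 + ⅙) - 4104)/(-226) = 21722 - 3*(-1)*(-190 + 37/6 - 4104)/226 = 21722 - 3*(-1)*(-25727)/(226*6) = 21722 - 1*25727/452 = 21722 - 25727/452 = 9792617/452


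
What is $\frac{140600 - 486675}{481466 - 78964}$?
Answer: $- \frac{346075}{402502} \approx -0.85981$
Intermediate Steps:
$\frac{140600 - 486675}{481466 - 78964} = - \frac{346075}{402502}$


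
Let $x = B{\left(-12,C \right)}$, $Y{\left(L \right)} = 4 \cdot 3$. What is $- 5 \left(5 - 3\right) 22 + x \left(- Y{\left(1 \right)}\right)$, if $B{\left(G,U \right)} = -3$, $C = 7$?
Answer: $-184$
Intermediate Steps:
$Y{\left(L \right)} = 12$
$x = -3$
$- 5 \left(5 - 3\right) 22 + x \left(- Y{\left(1 \right)}\right) = - 5 \left(5 - 3\right) 22 - 3 \left(\left(-1\right) 12\right) = \left(-5\right) 2 \cdot 22 - -36 = \left(-10\right) 22 + 36 = -220 + 36 = -184$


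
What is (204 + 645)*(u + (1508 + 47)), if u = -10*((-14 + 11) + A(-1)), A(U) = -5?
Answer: 1388115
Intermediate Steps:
u = 80 (u = -10*((-14 + 11) - 5) = -10*(-3 - 5) = -10*(-8) = 80)
(204 + 645)*(u + (1508 + 47)) = (204 + 645)*(80 + (1508 + 47)) = 849*(80 + 1555) = 849*1635 = 1388115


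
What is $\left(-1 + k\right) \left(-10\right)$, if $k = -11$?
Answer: $120$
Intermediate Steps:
$\left(-1 + k\right) \left(-10\right) = \left(-1 - 11\right) \left(-10\right) = \left(-12\right) \left(-10\right) = 120$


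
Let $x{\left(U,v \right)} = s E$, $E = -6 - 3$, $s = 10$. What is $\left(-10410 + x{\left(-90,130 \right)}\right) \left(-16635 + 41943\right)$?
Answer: $-265734000$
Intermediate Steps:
$E = -9$ ($E = -6 - 3 = -9$)
$x{\left(U,v \right)} = -90$ ($x{\left(U,v \right)} = 10 \left(-9\right) = -90$)
$\left(-10410 + x{\left(-90,130 \right)}\right) \left(-16635 + 41943\right) = \left(-10410 - 90\right) \left(-16635 + 41943\right) = \left(-10500\right) 25308 = -265734000$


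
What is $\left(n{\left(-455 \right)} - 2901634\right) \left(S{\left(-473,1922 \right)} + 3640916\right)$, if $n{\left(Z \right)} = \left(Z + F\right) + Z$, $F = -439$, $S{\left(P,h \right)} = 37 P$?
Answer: $-10518712146945$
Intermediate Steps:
$n{\left(Z \right)} = -439 + 2 Z$ ($n{\left(Z \right)} = \left(Z - 439\right) + Z = \left(-439 + Z\right) + Z = -439 + 2 Z$)
$\left(n{\left(-455 \right)} - 2901634\right) \left(S{\left(-473,1922 \right)} + 3640916\right) = \left(\left(-439 + 2 \left(-455\right)\right) - 2901634\right) \left(37 \left(-473\right) + 3640916\right) = \left(\left(-439 - 910\right) - 2901634\right) \left(-17501 + 3640916\right) = \left(-1349 - 2901634\right) 3623415 = \left(-2902983\right) 3623415 = -10518712146945$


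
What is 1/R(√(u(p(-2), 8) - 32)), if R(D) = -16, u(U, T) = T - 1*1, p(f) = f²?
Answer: -1/16 ≈ -0.062500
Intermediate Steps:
u(U, T) = -1 + T (u(U, T) = T - 1 = -1 + T)
1/R(√(u(p(-2), 8) - 32)) = 1/(-16) = -1/16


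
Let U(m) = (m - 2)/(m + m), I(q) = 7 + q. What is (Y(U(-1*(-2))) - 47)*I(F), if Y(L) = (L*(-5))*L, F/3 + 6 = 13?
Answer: -1316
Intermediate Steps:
F = 21 (F = -18 + 3*13 = -18 + 39 = 21)
U(m) = (-2 + m)/(2*m) (U(m) = (-2 + m)/((2*m)) = (-2 + m)*(1/(2*m)) = (-2 + m)/(2*m))
Y(L) = -5*L² (Y(L) = (-5*L)*L = -5*L²)
(Y(U(-1*(-2))) - 47)*I(F) = (-5*(-2 - 1*(-2))²/16 - 47)*(7 + 21) = (-5*(-2 + 2)²/16 - 47)*28 = (-5*((½)*(½)*0)² - 47)*28 = (-5*0² - 47)*28 = (-5*0 - 47)*28 = (0 - 47)*28 = -47*28 = -1316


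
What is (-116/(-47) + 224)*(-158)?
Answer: -1681752/47 ≈ -35782.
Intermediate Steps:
(-116/(-47) + 224)*(-158) = (-116*(-1/47) + 224)*(-158) = (116/47 + 224)*(-158) = (10644/47)*(-158) = -1681752/47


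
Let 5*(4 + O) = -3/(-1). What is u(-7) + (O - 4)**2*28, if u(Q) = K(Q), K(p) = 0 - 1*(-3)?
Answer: 38407/25 ≈ 1536.3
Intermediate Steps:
K(p) = 3 (K(p) = 0 + 3 = 3)
u(Q) = 3
O = -17/5 (O = -4 + (-3/(-1))/5 = -4 + (-3*(-1))/5 = -4 + (1/5)*3 = -4 + 3/5 = -17/5 ≈ -3.4000)
u(-7) + (O - 4)**2*28 = 3 + (-17/5 - 4)**2*28 = 3 + (-37/5)**2*28 = 3 + (1369/25)*28 = 3 + 38332/25 = 38407/25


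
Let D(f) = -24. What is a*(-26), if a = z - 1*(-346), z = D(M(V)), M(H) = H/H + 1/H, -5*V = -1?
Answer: -8372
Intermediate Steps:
V = ⅕ (V = -⅕*(-1) = ⅕ ≈ 0.20000)
M(H) = 1 + 1/H
z = -24
a = 322 (a = -24 - 1*(-346) = -24 + 346 = 322)
a*(-26) = 322*(-26) = -8372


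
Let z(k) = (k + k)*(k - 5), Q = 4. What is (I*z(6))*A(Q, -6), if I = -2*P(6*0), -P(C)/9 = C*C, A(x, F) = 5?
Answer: 0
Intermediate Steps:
z(k) = 2*k*(-5 + k) (z(k) = (2*k)*(-5 + k) = 2*k*(-5 + k))
P(C) = -9*C² (P(C) = -9*C*C = -9*C²)
I = 0 (I = -(-18)*(6*0)² = -(-18)*0² = -(-18)*0 = -2*0 = 0)
(I*z(6))*A(Q, -6) = (0*(2*6*(-5 + 6)))*5 = (0*(2*6*1))*5 = (0*12)*5 = 0*5 = 0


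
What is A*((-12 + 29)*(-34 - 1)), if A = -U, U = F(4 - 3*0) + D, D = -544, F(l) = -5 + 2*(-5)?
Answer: -332605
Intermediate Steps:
F(l) = -15 (F(l) = -5 - 10 = -15)
U = -559 (U = -15 - 544 = -559)
A = 559 (A = -1*(-559) = 559)
A*((-12 + 29)*(-34 - 1)) = 559*((-12 + 29)*(-34 - 1)) = 559*(17*(-35)) = 559*(-595) = -332605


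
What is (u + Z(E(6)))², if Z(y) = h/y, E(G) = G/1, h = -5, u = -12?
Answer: 5929/36 ≈ 164.69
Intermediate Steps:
E(G) = G (E(G) = G*1 = G)
Z(y) = -5/y
(u + Z(E(6)))² = (-12 - 5/6)² = (-12 - 5*⅙)² = (-12 - ⅚)² = (-77/6)² = 5929/36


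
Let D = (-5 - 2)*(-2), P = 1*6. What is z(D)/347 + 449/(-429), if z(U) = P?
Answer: -153229/148863 ≈ -1.0293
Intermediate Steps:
P = 6
D = 14 (D = -7*(-2) = 14)
z(U) = 6
z(D)/347 + 449/(-429) = 6/347 + 449/(-429) = 6*(1/347) + 449*(-1/429) = 6/347 - 449/429 = -153229/148863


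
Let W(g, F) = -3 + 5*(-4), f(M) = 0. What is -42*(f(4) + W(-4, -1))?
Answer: 966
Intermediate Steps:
W(g, F) = -23 (W(g, F) = -3 - 20 = -23)
-42*(f(4) + W(-4, -1)) = -42*(0 - 23) = -42*(-23) = 966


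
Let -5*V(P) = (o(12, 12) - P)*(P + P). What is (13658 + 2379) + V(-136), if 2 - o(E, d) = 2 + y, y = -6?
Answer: 118809/5 ≈ 23762.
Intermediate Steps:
o(E, d) = 6 (o(E, d) = 2 - (2 - 6) = 2 - 1*(-4) = 2 + 4 = 6)
V(P) = -2*P*(6 - P)/5 (V(P) = -(6 - P)*(P + P)/5 = -(6 - P)*2*P/5 = -2*P*(6 - P)/5)
(13658 + 2379) + V(-136) = (13658 + 2379) + (2/5)*(-136)*(-6 - 136) = 16037 + (2/5)*(-136)*(-142) = 16037 + 38624/5 = 118809/5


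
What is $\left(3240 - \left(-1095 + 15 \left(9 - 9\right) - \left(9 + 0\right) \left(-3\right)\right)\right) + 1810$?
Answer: $6118$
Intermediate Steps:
$\left(3240 - \left(-1095 + 15 \left(9 - 9\right) - \left(9 + 0\right) \left(-3\right)\right)\right) + 1810 = \left(3240 + \left(\left(1095 + 9 \left(-3\right)\right) - 0\right)\right) + 1810 = \left(3240 + \left(\left(1095 - 27\right) + 0\right)\right) + 1810 = \left(3240 + \left(1068 + 0\right)\right) + 1810 = \left(3240 + 1068\right) + 1810 = 4308 + 1810 = 6118$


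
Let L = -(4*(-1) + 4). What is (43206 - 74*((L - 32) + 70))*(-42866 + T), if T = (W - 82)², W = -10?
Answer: -1389634388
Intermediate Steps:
L = 0 (L = -(-4 + 4) = -1*0 = 0)
T = 8464 (T = (-10 - 82)² = (-92)² = 8464)
(43206 - 74*((L - 32) + 70))*(-42866 + T) = (43206 - 74*((0 - 32) + 70))*(-42866 + 8464) = (43206 - 74*(-32 + 70))*(-34402) = (43206 - 74*38)*(-34402) = (43206 - 2812)*(-34402) = 40394*(-34402) = -1389634388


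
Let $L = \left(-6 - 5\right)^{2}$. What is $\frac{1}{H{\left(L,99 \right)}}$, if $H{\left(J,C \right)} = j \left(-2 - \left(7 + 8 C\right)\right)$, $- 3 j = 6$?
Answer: $\frac{1}{1602} \approx 0.00062422$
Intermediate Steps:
$L = 121$ ($L = \left(-11\right)^{2} = 121$)
$j = -2$ ($j = \left(- \frac{1}{3}\right) 6 = -2$)
$H{\left(J,C \right)} = 18 + 16 C$ ($H{\left(J,C \right)} = - 2 \left(-2 - \left(7 + 8 C\right)\right) = - 2 \left(-9 - 8 C\right) = 18 + 16 C$)
$\frac{1}{H{\left(L,99 \right)}} = \frac{1}{18 + 16 \cdot 99} = \frac{1}{18 + 1584} = \frac{1}{1602}$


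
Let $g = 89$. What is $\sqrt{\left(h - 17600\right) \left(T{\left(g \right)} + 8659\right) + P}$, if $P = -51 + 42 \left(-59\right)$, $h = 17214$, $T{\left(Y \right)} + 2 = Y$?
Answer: $i \sqrt{3378485} \approx 1838.1 i$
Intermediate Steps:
$T{\left(Y \right)} = -2 + Y$
$P = -2529$ ($P = -51 - 2478 = -2529$)
$\sqrt{\left(h - 17600\right) \left(T{\left(g \right)} + 8659\right) + P} = \sqrt{\left(17214 - 17600\right) \left(\left(-2 + 89\right) + 8659\right) - 2529} = \sqrt{- 386 \left(87 + 8659\right) - 2529} = \sqrt{\left(-386\right) 8746 - 2529} = \sqrt{-3375956 - 2529} = \sqrt{-3378485} = i \sqrt{3378485}$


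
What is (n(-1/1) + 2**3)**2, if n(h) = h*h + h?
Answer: 64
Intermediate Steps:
n(h) = h + h**2 (n(h) = h**2 + h = h + h**2)
(n(-1/1) + 2**3)**2 = ((-1/1)*(1 - 1/1) + 2**3)**2 = ((-1*1)*(1 - 1*1) + 8)**2 = (-(1 - 1) + 8)**2 = (-1*0 + 8)**2 = (0 + 8)**2 = 8**2 = 64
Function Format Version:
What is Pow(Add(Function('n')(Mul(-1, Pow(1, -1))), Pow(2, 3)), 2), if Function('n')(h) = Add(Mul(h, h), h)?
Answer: 64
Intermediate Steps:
Function('n')(h) = Add(h, Pow(h, 2)) (Function('n')(h) = Add(Pow(h, 2), h) = Add(h, Pow(h, 2)))
Pow(Add(Function('n')(Mul(-1, Pow(1, -1))), Pow(2, 3)), 2) = Pow(Add(Mul(Mul(-1, Pow(1, -1)), Add(1, Mul(-1, Pow(1, -1)))), Pow(2, 3)), 2) = Pow(Add(Mul(Mul(-1, 1), Add(1, Mul(-1, 1))), 8), 2) = Pow(Add(Mul(-1, Add(1, -1)), 8), 2) = Pow(Add(Mul(-1, 0), 8), 2) = Pow(Add(0, 8), 2) = Pow(8, 2) = 64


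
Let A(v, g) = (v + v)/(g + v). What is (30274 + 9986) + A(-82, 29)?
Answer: 2133944/53 ≈ 40263.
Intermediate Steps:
A(v, g) = 2*v/(g + v) (A(v, g) = (2*v)/(g + v) = 2*v/(g + v))
(30274 + 9986) + A(-82, 29) = (30274 + 9986) + 2*(-82)/(29 - 82) = 40260 + 2*(-82)/(-53) = 40260 + 2*(-82)*(-1/53) = 40260 + 164/53 = 2133944/53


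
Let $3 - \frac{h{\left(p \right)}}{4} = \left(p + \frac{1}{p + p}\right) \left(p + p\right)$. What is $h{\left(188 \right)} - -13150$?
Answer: $-269594$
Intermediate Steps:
$h{\left(p \right)} = 12 - 8 p \left(p + \frac{1}{2 p}\right)$ ($h{\left(p \right)} = 12 - 4 \left(p + \frac{1}{p + p}\right) \left(p + p\right) = 12 - 4 \left(p + \frac{1}{2 p}\right) 2 p = 12 - 4 \cdot 2 p \left(p + \frac{1}{2 p}\right) = 12 - 8 p \left(p + \frac{1}{2 p}\right)$)
$h{\left(188 \right)} - -13150 = \left(8 - 8 \cdot 188^{2}\right) - -13150 = \left(8 - 282752\right) + 13150 = -282744 + 13150 = -269594$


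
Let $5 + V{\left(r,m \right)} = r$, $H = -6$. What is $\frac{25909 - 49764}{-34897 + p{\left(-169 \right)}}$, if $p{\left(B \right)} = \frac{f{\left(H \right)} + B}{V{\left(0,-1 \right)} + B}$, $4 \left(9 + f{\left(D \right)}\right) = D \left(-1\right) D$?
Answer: $\frac{4150770}{6071891} \approx 0.6836$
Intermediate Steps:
$V{\left(r,m \right)} = -5 + r$
$f{\left(D \right)} = -9 - \frac{D^{2}}{4}$ ($f{\left(D \right)} = -9 + \frac{D \left(-1\right) D}{4} = -9 + \frac{- D D}{4} = -9 + \frac{\left(-1\right) D^{2}}{4} = -9 - \frac{D^{2}}{4}$)
$p{\left(B \right)} = \frac{-18 + B}{-5 + B}$ ($p{\left(B \right)} = \frac{\left(-9 - \frac{\left(-6\right)^{2}}{4}\right) + B}{\left(-5 + 0\right) + B} = \frac{\left(-9 - 9\right) + B}{-5 + B} = \frac{-18 + B}{-5 + B}$)
$\frac{25909 - 49764}{-34897 + p{\left(-169 \right)}} = \frac{25909 - 49764}{-34897 + \frac{-18 - 169}{-5 - 169}} = - \frac{23855}{-34897 + \frac{1}{-174} \left(-187\right)} = - \frac{23855}{-34897 - - \frac{187}{174}} = - \frac{23855}{-34897 + \frac{187}{174}} = - \frac{23855}{- \frac{6071891}{174}} = \left(-23855\right) \left(- \frac{174}{6071891}\right) = \frac{4150770}{6071891}$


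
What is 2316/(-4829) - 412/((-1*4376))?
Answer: -2036317/5282926 ≈ -0.38545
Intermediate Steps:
2316/(-4829) - 412/((-1*4376)) = 2316*(-1/4829) - 412/(-4376) = -2316/4829 - 412*(-1/4376) = -2316/4829 + 103/1094 = -2036317/5282926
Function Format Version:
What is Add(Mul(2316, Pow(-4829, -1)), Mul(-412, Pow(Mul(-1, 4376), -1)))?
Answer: Rational(-2036317, 5282926) ≈ -0.38545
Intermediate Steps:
Add(Mul(2316, Pow(-4829, -1)), Mul(-412, Pow(Mul(-1, 4376), -1))) = Add(Mul(2316, Rational(-1, 4829)), Mul(-412, Pow(-4376, -1))) = Add(Rational(-2316, 4829), Mul(-412, Rational(-1, 4376))) = Add(Rational(-2316, 4829), Rational(103, 1094)) = Rational(-2036317, 5282926)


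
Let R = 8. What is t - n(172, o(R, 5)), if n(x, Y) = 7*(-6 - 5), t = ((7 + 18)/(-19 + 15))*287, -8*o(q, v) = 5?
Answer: -6867/4 ≈ -1716.8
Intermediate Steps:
o(q, v) = -5/8 (o(q, v) = -⅛*5 = -5/8)
t = -7175/4 (t = (25/(-4))*287 = (25*(-¼))*287 = -25/4*287 = -7175/4 ≈ -1793.8)
n(x, Y) = -77 (n(x, Y) = 7*(-11) = -77)
t - n(172, o(R, 5)) = -7175/4 - 1*(-77) = -7175/4 + 77 = -6867/4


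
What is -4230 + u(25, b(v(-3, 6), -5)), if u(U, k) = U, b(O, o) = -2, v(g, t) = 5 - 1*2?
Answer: -4205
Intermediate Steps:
v(g, t) = 3 (v(g, t) = 5 - 2 = 3)
-4230 + u(25, b(v(-3, 6), -5)) = -4230 + 25 = -4205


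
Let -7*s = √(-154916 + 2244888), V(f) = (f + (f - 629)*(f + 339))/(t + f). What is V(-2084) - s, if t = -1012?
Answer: -525789/344 + 2*√522493/7 ≈ -1321.9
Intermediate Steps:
V(f) = (f + (-629 + f)*(339 + f))/(-1012 + f) (V(f) = (f + (f - 629)*(f + 339))/(-1012 + f) = (f + (-629 + f)*(339 + f))/(-1012 + f))
s = -2*√522493/7 (s = -√(-154916 + 2244888)/7 = -2*√522493/7 ≈ -206.52)
V(-2084) - s = (-213231 + (-2084)² - 289*(-2084))/(-1012 - 2084) - (-2)*√522493/7 = (-213231 + 4343056 + 602276)/(-3096) + 2*√522493/7 = -1/3096*4732101 + 2*√522493/7 = -525789/344 + 2*√522493/7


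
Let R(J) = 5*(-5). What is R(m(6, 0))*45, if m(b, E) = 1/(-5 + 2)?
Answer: -1125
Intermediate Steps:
m(b, E) = -⅓ (m(b, E) = 1/(-3) = -⅓)
R(J) = -25
R(m(6, 0))*45 = -25*45 = -1125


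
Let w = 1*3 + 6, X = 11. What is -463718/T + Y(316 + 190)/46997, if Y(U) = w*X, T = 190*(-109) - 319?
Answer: 21795436717/988299913 ≈ 22.053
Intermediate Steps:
T = -21029 (T = -20710 - 319 = -21029)
w = 9 (w = 3 + 6 = 9)
Y(U) = 99 (Y(U) = 9*11 = 99)
-463718/T + Y(316 + 190)/46997 = -463718/(-21029) + 99/46997 = -463718*(-1/21029) + 99*(1/46997) = 463718/21029 + 99/46997 = 21795436717/988299913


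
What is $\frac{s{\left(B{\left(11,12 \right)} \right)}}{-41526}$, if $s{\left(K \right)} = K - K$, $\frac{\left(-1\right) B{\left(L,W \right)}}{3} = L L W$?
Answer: $0$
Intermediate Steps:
$B{\left(L,W \right)} = - 3 W L^{2}$ ($B{\left(L,W \right)} = - 3 L L W = - 3 L^{2} W = - 3 W L^{2}$)
$s{\left(K \right)} = 0$
$\frac{s{\left(B{\left(11,12 \right)} \right)}}{-41526} = \frac{0}{-41526} = 0 \left(- \frac{1}{41526}\right) = 0$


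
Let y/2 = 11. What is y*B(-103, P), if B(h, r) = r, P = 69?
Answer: 1518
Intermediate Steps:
y = 22 (y = 2*11 = 22)
y*B(-103, P) = 22*69 = 1518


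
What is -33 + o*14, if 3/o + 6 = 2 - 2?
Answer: -40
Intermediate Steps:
o = -½ (o = 3/(-6 + (2 - 2)) = 3/(-6 + 0) = 3/(-6) = 3*(-⅙) = -½ ≈ -0.50000)
-33 + o*14 = -33 - ½*14 = -33 - 7 = -40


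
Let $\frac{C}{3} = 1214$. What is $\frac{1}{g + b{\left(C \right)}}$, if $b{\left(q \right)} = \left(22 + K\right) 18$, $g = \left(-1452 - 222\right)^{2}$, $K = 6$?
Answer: $\frac{1}{2802780} \approx 3.5679 \cdot 10^{-7}$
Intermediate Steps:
$C = 3642$ ($C = 3 \cdot 1214 = 3642$)
$g = 2802276$ ($g = \left(-1674\right)^{2} = 2802276$)
$b{\left(q \right)} = 504$ ($b{\left(q \right)} = \left(22 + 6\right) 18 = 28 \cdot 18 = 504$)
$\frac{1}{g + b{\left(C \right)}} = \frac{1}{2802276 + 504} = \frac{1}{2802780}$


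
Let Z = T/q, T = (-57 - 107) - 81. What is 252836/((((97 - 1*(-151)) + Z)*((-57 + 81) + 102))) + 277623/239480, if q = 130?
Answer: 899059251991/96543248760 ≈ 9.3125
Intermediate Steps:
T = -245 (T = -164 - 81 = -245)
Z = -49/26 (Z = -245/130 = -245*1/130 = -49/26 ≈ -1.8846)
252836/((((97 - 1*(-151)) + Z)*((-57 + 81) + 102))) + 277623/239480 = 252836/((((97 - 1*(-151)) - 49/26)*((-57 + 81) + 102))) + 277623/239480 = 252836/((((97 + 151) - 49/26)*(24 + 102))) + 277623*(1/239480) = 252836/(((248 - 49/26)*126)) + 277623/239480 = 252836/(((6399/26)*126)) + 277623/239480 = 252836/(403137/13) + 277623/239480 = 252836*(13/403137) + 277623/239480 = 3286868/403137 + 277623/239480 = 899059251991/96543248760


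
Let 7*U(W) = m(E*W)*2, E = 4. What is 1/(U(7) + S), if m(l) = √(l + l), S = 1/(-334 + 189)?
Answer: 1015/672793 + 84100*√14/672793 ≈ 0.46922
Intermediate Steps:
S = -1/145 (S = 1/(-145) = -1/145 ≈ -0.0068966)
m(l) = √2*√l (m(l) = √(2*l) = √2*√l)
U(W) = 4*√2*√W/7 (U(W) = ((√2*√(4*W))*2)/7 = ((√2*(2*√W))*2)/7 = ((2*√2*√W)*2)/7 = (4*√2*√W)/7 = 4*√2*√W/7)
1/(U(7) + S) = 1/(4*√2*√7/7 - 1/145) = 1/(4*√14/7 - 1/145) = 1/(-1/145 + 4*√14/7)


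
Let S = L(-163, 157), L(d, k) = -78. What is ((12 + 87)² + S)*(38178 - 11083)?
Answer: 263444685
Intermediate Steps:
S = -78
((12 + 87)² + S)*(38178 - 11083) = ((12 + 87)² - 78)*(38178 - 11083) = (99² - 78)*27095 = (9801 - 78)*27095 = 9723*27095 = 263444685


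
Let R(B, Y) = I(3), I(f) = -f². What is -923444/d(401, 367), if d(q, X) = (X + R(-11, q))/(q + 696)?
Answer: -506509034/179 ≈ -2.8297e+6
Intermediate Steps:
R(B, Y) = -9 (R(B, Y) = -1*3² = -1*9 = -9)
d(q, X) = (-9 + X)/(696 + q) (d(q, X) = (X - 9)/(q + 696) = (-9 + X)/(696 + q))
-923444/d(401, 367) = -923444*(696 + 401)/(-9 + 367) = -923444/(358/1097) = -923444/((1/1097)*358) = -923444/358/1097 = -923444*1097/358 = -506509034/179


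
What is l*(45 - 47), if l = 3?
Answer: -6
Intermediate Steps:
l*(45 - 47) = 3*(45 - 47) = 3*(-2) = -6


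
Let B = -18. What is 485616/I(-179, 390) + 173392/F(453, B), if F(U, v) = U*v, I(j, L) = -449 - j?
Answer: -37097488/20385 ≈ -1819.8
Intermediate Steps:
485616/I(-179, 390) + 173392/F(453, B) = 485616/(-449 - 1*(-179)) + 173392/((453*(-18))) = 485616/(-449 + 179) + 173392/(-8154) = 485616/(-270) + 173392*(-1/8154) = 485616*(-1/270) - 86696/4077 = -80936/45 - 86696/4077 = -37097488/20385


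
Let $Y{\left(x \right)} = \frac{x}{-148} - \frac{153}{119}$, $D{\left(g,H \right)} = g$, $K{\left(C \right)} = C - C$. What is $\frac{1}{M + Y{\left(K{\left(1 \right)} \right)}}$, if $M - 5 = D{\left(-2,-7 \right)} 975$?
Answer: $- \frac{7}{13624} \approx -0.0005138$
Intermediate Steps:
$K{\left(C \right)} = 0$
$Y{\left(x \right)} = - \frac{9}{7} - \frac{x}{148}$ ($Y{\left(x \right)} = x \left(- \frac{1}{148}\right) - \frac{9}{7} = - \frac{x}{148} - \frac{9}{7} = - \frac{9}{7} - \frac{x}{148}$)
$M = -1945$ ($M = 5 - 1950 = -1945$)
$\frac{1}{M + Y{\left(K{\left(1 \right)} \right)}} = \frac{1}{-1945 - \frac{9}{7}} = \frac{1}{- \frac{13624}{7}} = - \frac{7}{13624}$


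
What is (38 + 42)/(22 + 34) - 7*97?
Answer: -4743/7 ≈ -677.57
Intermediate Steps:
(38 + 42)/(22 + 34) - 7*97 = 80/56 - 679 = 80*(1/56) - 679 = 10/7 - 679 = -4743/7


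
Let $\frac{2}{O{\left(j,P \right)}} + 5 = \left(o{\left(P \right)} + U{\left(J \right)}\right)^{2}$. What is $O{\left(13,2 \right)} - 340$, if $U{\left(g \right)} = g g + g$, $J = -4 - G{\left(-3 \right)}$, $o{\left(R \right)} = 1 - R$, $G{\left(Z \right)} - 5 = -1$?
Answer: $- \frac{513399}{1510} \approx -340.0$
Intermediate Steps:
$G{\left(Z \right)} = 4$ ($G{\left(Z \right)} = 5 - 1 = 4$)
$J = -8$ ($J = -4 - 4 = -8$)
$U{\left(g \right)} = g + g^{2}$ ($U{\left(g \right)} = g^{2} + g = g + g^{2}$)
$O{\left(j,P \right)} = \frac{2}{-5 + \left(57 - P\right)^{2}}$ ($O{\left(j,P \right)} = \frac{2}{-5 + \left(\left(1 - P\right) - 8 \left(1 - 8\right)\right)^{2}} = \frac{2}{-5 + \left(\left(1 - P\right) - -56\right)^{2}} = \frac{2}{-5 + \left(\left(1 - P\right) + 56\right)^{2}} = \frac{2}{-5 + \left(57 - P\right)^{2}}$)
$O{\left(13,2 \right)} - 340 = \frac{2}{-5 + \left(-57 + 2\right)^{2}} - 340 = \frac{2}{-5 + \left(-55\right)^{2}} - 340 = \frac{2}{-5 + 3025} - 340 = \frac{2}{3020} - 340 = 2 \cdot \frac{1}{3020} - 340 = \frac{1}{1510} - 340 = - \frac{513399}{1510}$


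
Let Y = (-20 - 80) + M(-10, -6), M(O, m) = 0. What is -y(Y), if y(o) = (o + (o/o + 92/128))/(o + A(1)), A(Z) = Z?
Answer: -3145/3168 ≈ -0.99274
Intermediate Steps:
Y = -100 (Y = (-20 - 80) + 0 = -100 + 0 = -100)
y(o) = (55/32 + o)/(1 + o) (y(o) = (o + (o/o + 92/128))/(o + 1) = (o + (1 + 92*(1/128)))/(1 + o) = (o + (1 + 23/32))/(1 + o) = (o + 55/32)/(1 + o) = (55/32 + o)/(1 + o))
-y(Y) = -(55/32 - 100)/(1 - 100) = -(-3145)/((-99)*32) = -(-1)*(-3145)/(99*32) = -1*3145/3168 = -3145/3168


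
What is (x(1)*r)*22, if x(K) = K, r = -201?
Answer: -4422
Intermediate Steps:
(x(1)*r)*22 = (1*(-201))*22 = -201*22 = -4422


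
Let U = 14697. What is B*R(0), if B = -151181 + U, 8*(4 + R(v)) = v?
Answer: 545936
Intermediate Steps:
R(v) = -4 + v/8
B = -136484 (B = -151181 + 14697 = -136484)
B*R(0) = -136484*(-4 + (⅛)*0) = -136484*(-4 + 0) = -136484*(-4) = 545936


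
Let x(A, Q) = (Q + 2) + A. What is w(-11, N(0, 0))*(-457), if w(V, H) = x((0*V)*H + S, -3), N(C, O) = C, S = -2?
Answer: 1371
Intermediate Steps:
x(A, Q) = 2 + A + Q (x(A, Q) = (2 + Q) + A = 2 + A + Q)
w(V, H) = -3 (w(V, H) = 2 + ((0*V)*H - 2) - 3 = 2 + (0*H - 2) - 3 = 2 + (0 - 2) - 3 = 2 - 2 - 3 = -3)
w(-11, N(0, 0))*(-457) = -3*(-457) = 1371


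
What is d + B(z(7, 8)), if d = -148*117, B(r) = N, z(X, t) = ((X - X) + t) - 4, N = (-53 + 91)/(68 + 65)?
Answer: -121210/7 ≈ -17316.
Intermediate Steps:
N = 2/7 (N = 38/133 = 38*(1/133) = 2/7 ≈ 0.28571)
z(X, t) = -4 + t (z(X, t) = (0 + t) - 4 = t - 4 = -4 + t)
B(r) = 2/7
d = -17316
d + B(z(7, 8)) = -17316 + 2/7 = -121210/7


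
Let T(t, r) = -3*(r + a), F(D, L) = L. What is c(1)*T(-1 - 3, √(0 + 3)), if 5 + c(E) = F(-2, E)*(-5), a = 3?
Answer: 90 + 30*√3 ≈ 141.96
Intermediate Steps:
c(E) = -5 - 5*E (c(E) = -5 + E*(-5) = -5 - 5*E)
T(t, r) = -9 - 3*r (T(t, r) = -3*(r + 3) = -3*(3 + r) = -9 - 3*r)
c(1)*T(-1 - 3, √(0 + 3)) = (-5 - 5*1)*(-9 - 3*√(0 + 3)) = (-5 - 5)*(-9 - 3*√3) = -10*(-9 - 3*√3) = 90 + 30*√3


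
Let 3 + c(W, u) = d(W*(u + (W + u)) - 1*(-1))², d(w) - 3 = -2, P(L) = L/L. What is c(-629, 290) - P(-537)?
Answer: -3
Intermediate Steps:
P(L) = 1
d(w) = 1 (d(w) = 3 - 2 = 1)
c(W, u) = -2 (c(W, u) = -3 + 1² = -3 + 1 = -2)
c(-629, 290) - P(-537) = -2 - 1*1 = -2 - 1 = -3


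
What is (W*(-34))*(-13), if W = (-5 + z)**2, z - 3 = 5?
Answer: 3978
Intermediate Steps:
z = 8 (z = 3 + 5 = 8)
W = 9 (W = (-5 + 8)**2 = 3**2 = 9)
(W*(-34))*(-13) = (9*(-34))*(-13) = -306*(-13) = 3978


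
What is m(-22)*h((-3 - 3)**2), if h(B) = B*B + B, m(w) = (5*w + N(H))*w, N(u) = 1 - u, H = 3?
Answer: 3282048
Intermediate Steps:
m(w) = w*(-2 + 5*w) (m(w) = (5*w + (1 - 1*3))*w = (5*w + (1 - 3))*w = (5*w - 2)*w = (-2 + 5*w)*w = w*(-2 + 5*w))
h(B) = B + B**2 (h(B) = B**2 + B = B + B**2)
m(-22)*h((-3 - 3)**2) = (-22*(-2 + 5*(-22)))*((-3 - 3)**2*(1 + (-3 - 3)**2)) = (-22*(-2 - 110))*((-6)**2*(1 + (-6)**2)) = (-22*(-112))*(36*(1 + 36)) = 2464*(36*37) = 2464*1332 = 3282048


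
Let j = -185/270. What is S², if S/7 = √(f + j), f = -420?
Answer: -1113133/54 ≈ -20614.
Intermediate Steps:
j = -37/54 (j = -185*1/270 = -37/54 ≈ -0.68519)
S = 7*I*√136302/18 (S = 7*√(-420 - 37/54) = 7*√(-22717/54) = 7*(I*√136302/18) = 7*I*√136302/18 ≈ 143.57*I)
S² = (7*I*√136302/18)² = -1113133/54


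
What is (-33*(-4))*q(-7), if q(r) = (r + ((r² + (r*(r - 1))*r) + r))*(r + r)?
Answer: 659736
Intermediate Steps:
q(r) = 2*r*(r² + 2*r + r²*(-1 + r)) (q(r) = (r + ((r² + (r*(-1 + r))*r) + r))*(2*r) = (r + ((r² + r²*(-1 + r)) + r))*(2*r) = (r + (r + r² + r²*(-1 + r)))*(2*r) = (r² + 2*r + r²*(-1 + r))*(2*r) = 2*r*(r² + 2*r + r²*(-1 + r)))
(-33*(-4))*q(-7) = (-33*(-4))*(2*(-7)²*(2 + (-7)²)) = 132*(2*49*(2 + 49)) = 132*(2*49*51) = 132*4998 = 659736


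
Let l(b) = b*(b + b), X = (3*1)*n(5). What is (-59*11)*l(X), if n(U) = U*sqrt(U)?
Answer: -1460250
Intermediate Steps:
n(U) = U**(3/2)
X = 15*sqrt(5) (X = (3*1)*5**(3/2) = 3*(5*sqrt(5)) = 15*sqrt(5) ≈ 33.541)
l(b) = 2*b**2 (l(b) = b*(2*b) = 2*b**2)
(-59*11)*l(X) = (-59*11)*(2*(15*sqrt(5))**2) = -1298*1125 = -649*2250 = -1460250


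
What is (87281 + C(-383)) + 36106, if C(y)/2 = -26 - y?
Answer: 124101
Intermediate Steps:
C(y) = -52 - 2*y (C(y) = 2*(-26 - y) = -52 - 2*y)
(87281 + C(-383)) + 36106 = (87281 + (-52 - 2*(-383))) + 36106 = (87281 + (-52 + 766)) + 36106 = (87281 + 714) + 36106 = 87995 + 36106 = 124101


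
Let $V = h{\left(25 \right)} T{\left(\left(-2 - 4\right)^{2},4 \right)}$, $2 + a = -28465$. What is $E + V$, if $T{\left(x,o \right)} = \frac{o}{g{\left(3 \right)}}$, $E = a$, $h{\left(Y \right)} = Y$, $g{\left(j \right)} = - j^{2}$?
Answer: $- \frac{256303}{9} \approx -28478.0$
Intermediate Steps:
$a = -28467$ ($a = -2 - 28465 = -28467$)
$E = -28467$
$T{\left(x,o \right)} = - \frac{o}{9}$ ($T{\left(x,o \right)} = \frac{o}{\left(-1\right) 3^{2}} = \frac{o}{\left(-1\right) 9} = \frac{o}{-9} = o \left(- \frac{1}{9}\right) = - \frac{o}{9}$)
$V = - \frac{100}{9}$ ($V = 25 \left(\left(- \frac{1}{9}\right) 4\right) = 25 \left(- \frac{4}{9}\right) = - \frac{100}{9} \approx -11.111$)
$E + V = -28467 - \frac{100}{9} = - \frac{256303}{9}$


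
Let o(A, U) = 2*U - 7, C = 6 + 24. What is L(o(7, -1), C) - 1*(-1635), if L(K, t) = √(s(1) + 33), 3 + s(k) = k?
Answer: 1635 + √31 ≈ 1640.6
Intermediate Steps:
s(k) = -3 + k
C = 30
o(A, U) = -7 + 2*U
L(K, t) = √31 (L(K, t) = √((-3 + 1) + 33) = √(-2 + 33) = √31)
L(o(7, -1), C) - 1*(-1635) = √31 - 1*(-1635) = √31 + 1635 = 1635 + √31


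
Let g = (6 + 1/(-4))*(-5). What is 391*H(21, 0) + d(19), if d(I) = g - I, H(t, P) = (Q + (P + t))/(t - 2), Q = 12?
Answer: 47983/76 ≈ 631.36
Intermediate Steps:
g = -115/4 (g = (6 - ¼)*(-5) = (23/4)*(-5) = -115/4 ≈ -28.750)
H(t, P) = (12 + P + t)/(-2 + t) (H(t, P) = (12 + (P + t))/(t - 2) = (12 + P + t)/(-2 + t))
d(I) = -115/4 - I
391*H(21, 0) + d(19) = 391*((12 + 0 + 21)/(-2 + 21)) + (-115/4 - 1*19) = 391*(33/19) + (-115/4 - 19) = 391*((1/19)*33) - 191/4 = 391*(33/19) - 191/4 = 12903/19 - 191/4 = 47983/76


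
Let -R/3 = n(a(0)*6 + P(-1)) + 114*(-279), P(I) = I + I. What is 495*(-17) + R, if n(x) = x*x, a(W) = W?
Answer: 86991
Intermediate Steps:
P(I) = 2*I
n(x) = x**2
R = 95406 (R = -3*((0*6 + 2*(-1))**2 + 114*(-279)) = -3*((0 - 2)**2 - 31806) = -3*((-2)**2 - 31806) = -3*(4 - 31806) = -3*(-31802) = 95406)
495*(-17) + R = 495*(-17) + 95406 = -8415 + 95406 = 86991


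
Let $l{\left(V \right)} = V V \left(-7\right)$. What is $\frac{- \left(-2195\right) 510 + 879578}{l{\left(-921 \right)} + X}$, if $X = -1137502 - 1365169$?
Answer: $- \frac{999514}{4220179} \approx -0.23684$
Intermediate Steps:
$l{\left(V \right)} = - 7 V^{2}$ ($l{\left(V \right)} = V^{2} \left(-7\right) = - 7 V^{2}$)
$X = -2502671$ ($X = -1137502 - 1365169 = -2502671$)
$\frac{- \left(-2195\right) 510 + 879578}{l{\left(-921 \right)} + X} = \frac{- \left(-2195\right) 510 + 879578}{- 7 \left(-921\right)^{2} - 2502671} = \frac{\left(-1\right) \left(-1119450\right) + 879578}{\left(-7\right) 848241 - 2502671} = \frac{1119450 + 879578}{-5937687 - 2502671} = \frac{1999028}{-8440358} = 1999028 \left(- \frac{1}{8440358}\right) = - \frac{999514}{4220179}$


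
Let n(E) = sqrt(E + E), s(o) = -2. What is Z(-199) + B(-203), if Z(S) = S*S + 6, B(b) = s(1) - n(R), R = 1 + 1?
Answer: 39603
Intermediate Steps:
R = 2
n(E) = sqrt(2)*sqrt(E) (n(E) = sqrt(2*E) = sqrt(2)*sqrt(E))
B(b) = -4 (B(b) = -2 - sqrt(2)*sqrt(2) = -2 - 1*2 = -2 - 2 = -4)
Z(S) = 6 + S**2 (Z(S) = S**2 + 6 = 6 + S**2)
Z(-199) + B(-203) = (6 + (-199)**2) - 4 = (6 + 39601) - 4 = 39607 - 4 = 39603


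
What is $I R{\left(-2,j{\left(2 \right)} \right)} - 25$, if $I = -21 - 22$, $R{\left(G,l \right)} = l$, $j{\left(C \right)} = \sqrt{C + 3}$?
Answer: $-25 - 43 \sqrt{5} \approx -121.15$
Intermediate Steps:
$j{\left(C \right)} = \sqrt{3 + C}$
$I = -43$
$I R{\left(-2,j{\left(2 \right)} \right)} - 25 = - 43 \sqrt{3 + 2} - 25 = - 43 \sqrt{5} - 25 = -25 - 43 \sqrt{5}$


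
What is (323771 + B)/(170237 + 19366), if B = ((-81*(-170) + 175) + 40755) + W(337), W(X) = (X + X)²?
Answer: 832747/189603 ≈ 4.3921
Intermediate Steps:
W(X) = 4*X² (W(X) = (2*X)² = 4*X²)
B = 508976 (B = ((-81*(-170) + 175) + 40755) + 4*337² = ((13770 + 175) + 40755) + 4*113569 = (13945 + 40755) + 454276 = 54700 + 454276 = 508976)
(323771 + B)/(170237 + 19366) = (323771 + 508976)/(170237 + 19366) = 832747/189603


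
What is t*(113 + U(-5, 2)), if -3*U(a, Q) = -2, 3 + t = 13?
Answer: 3410/3 ≈ 1136.7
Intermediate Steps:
t = 10 (t = -3 + 13 = 10)
U(a, Q) = ⅔ (U(a, Q) = -⅓*(-2) = ⅔)
t*(113 + U(-5, 2)) = 10*(113 + ⅔) = 10*(341/3) = 3410/3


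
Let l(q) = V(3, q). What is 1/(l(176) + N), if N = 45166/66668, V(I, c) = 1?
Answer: 33334/55917 ≈ 0.59613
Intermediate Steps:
l(q) = 1
N = 22583/33334 (N = 45166*(1/66668) = 22583/33334 ≈ 0.67748)
1/(l(176) + N) = 1/(1 + 22583/33334) = 1/(55917/33334) = 33334/55917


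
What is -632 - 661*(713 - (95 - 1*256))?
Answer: -578346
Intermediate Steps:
-632 - 661*(713 - (95 - 1*256)) = -632 - 661*(713 - (95 - 256)) = -632 - 661*(713 - 1*(-161)) = -632 - 661*(713 + 161) = -632 - 661*874 = -632 - 577714 = -578346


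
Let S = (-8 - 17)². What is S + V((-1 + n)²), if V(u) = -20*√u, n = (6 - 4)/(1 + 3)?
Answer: 615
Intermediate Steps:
n = ½ (n = 2/4 = 2*(¼) = ½ ≈ 0.50000)
S = 625 (S = (-25)² = 625)
S + V((-1 + n)²) = 625 - 20*√((-1 + ½)²) = 625 - 20*√((-½)²) = 625 - 20*√(¼) = 625 - 20*½ = 625 - 10 = 615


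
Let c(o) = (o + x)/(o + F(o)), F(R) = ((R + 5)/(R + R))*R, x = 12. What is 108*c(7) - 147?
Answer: 141/13 ≈ 10.846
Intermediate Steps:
F(R) = 5/2 + R/2 (F(R) = ((5 + R)/((2*R)))*R = ((5 + R)*(1/(2*R)))*R = ((5 + R)/(2*R))*R = 5/2 + R/2)
c(o) = (12 + o)/(5/2 + 3*o/2) (c(o) = (o + 12)/(o + (5/2 + o/2)) = (12 + o)/(5/2 + 3*o/2))
108*c(7) - 147 = 108*(2*(12 + 7)/(5 + 3*7)) - 147 = 108*(2*19/(5 + 21)) - 147 = 108*(2*19/26) - 147 = 108*(2*(1/26)*19) - 147 = 108*(19/13) - 147 = 2052/13 - 147 = 141/13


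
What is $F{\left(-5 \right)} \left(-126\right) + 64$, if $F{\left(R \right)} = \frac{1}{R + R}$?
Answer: $\frac{383}{5} \approx 76.6$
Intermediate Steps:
$F{\left(R \right)} = \frac{1}{2 R}$
$F{\left(-5 \right)} \left(-126\right) + 64 = \frac{1}{2 \left(-5\right)} \left(-126\right) + 64 = \frac{1}{2} \left(- \frac{1}{5}\right) \left(-126\right) + 64 = \left(- \frac{1}{10}\right) \left(-126\right) + 64 = \frac{63}{5} + 64 = \frac{383}{5}$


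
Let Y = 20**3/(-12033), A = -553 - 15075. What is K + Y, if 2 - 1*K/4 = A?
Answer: 752295160/12033 ≈ 62519.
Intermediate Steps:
A = -15628
Y = -8000/12033 (Y = 8000*(-1/12033) = -8000/12033 ≈ -0.66484)
K = 62520 (K = 8 - 4*(-15628) = 8 + 62512 = 62520)
K + Y = 62520 - 8000/12033 = 752295160/12033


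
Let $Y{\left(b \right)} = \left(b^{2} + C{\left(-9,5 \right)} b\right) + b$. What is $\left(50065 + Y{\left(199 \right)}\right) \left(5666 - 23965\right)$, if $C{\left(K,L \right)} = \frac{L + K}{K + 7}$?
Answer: $-1651722637$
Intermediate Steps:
$C{\left(K,L \right)} = \frac{K + L}{7 + K}$
$Y{\left(b \right)} = b^{2} + 3 b$ ($Y{\left(b \right)} = \left(b^{2} + \frac{-9 + 5}{7 - 9} b\right) + b = \left(b^{2} + \frac{1}{-2} \left(-4\right) b\right) + b = \left(b^{2} + \left(- \frac{1}{2}\right) \left(-4\right) b\right) + b = \left(b^{2} + 2 b\right) + b = b^{2} + 3 b$)
$\left(50065 + Y{\left(199 \right)}\right) \left(5666 - 23965\right) = \left(50065 + 199 \left(3 + 199\right)\right) \left(5666 - 23965\right) = \left(50065 + 199 \cdot 202\right) \left(-18299\right) = \left(50065 + 40198\right) \left(-18299\right) = 90263 \left(-18299\right) = -1651722637$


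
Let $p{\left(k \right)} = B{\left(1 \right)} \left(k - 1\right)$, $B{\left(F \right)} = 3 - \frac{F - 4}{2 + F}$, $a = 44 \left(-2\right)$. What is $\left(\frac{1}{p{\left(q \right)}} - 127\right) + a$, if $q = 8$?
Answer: $- \frac{6019}{28} \approx -214.96$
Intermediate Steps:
$a = -88$
$B{\left(F \right)} = 3 - \frac{-4 + F}{2 + F}$
$p{\left(k \right)} = -4 + 4 k$ ($p{\left(k \right)} = \frac{2 \left(5 + 1\right)}{2 + 1} \left(k - 1\right) = 2 \cdot \frac{1}{3} \cdot 6 \left(-1 + k\right) = 4 \left(-1 + k\right) = -4 + 4 k$)
$\left(\frac{1}{p{\left(q \right)}} - 127\right) + a = \left(\frac{1}{-4 + 4 \cdot 8} - 127\right) - 88 = \left(\frac{1}{-4 + 32} - 127\right) - 88 = \left(\frac{1}{28} - 127\right) - 88 = - \frac{3555}{28} - 88 = - \frac{6019}{28}$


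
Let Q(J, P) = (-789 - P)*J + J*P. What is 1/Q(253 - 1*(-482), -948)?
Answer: -1/579915 ≈ -1.7244e-6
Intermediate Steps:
Q(J, P) = J*P + J*(-789 - P) (Q(J, P) = J*(-789 - P) + J*P = J*P + J*(-789 - P))
1/Q(253 - 1*(-482), -948) = 1/(-789*(253 - 1*(-482))) = 1/(-789*(253 + 482)) = 1/(-789*735) = 1/(-579915) = -1/579915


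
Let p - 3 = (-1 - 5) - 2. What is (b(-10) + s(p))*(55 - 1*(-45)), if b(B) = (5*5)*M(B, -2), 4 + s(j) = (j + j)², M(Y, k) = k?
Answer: 4600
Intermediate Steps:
p = -5 (p = 3 + ((-1 - 5) - 2) = 3 + (-6 - 2) = 3 - 8 = -5)
s(j) = -4 + 4*j² (s(j) = -4 + (j + j)² = -4 + (2*j)² = -4 + 4*j²)
b(B) = -50 (b(B) = (5*5)*(-2) = 25*(-2) = -50)
(b(-10) + s(p))*(55 - 1*(-45)) = (-50 + (-4 + 4*(-5)²))*(55 - 1*(-45)) = (-50 + (-4 + 4*25))*(55 + 45) = (-50 + (-4 + 100))*100 = (-50 + 96)*100 = 46*100 = 4600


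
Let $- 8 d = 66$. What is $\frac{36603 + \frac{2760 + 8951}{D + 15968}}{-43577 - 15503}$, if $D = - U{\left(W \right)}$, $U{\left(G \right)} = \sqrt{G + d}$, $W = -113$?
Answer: $- \frac{1066641765581}{1721605684728} - \frac{1673 i \sqrt{485}}{4304014211820} \approx -0.61956 - 8.5604 \cdot 10^{-9} i$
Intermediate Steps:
$d = - \frac{33}{4}$ ($d = \left(- \frac{1}{8}\right) 66 = - \frac{33}{4} \approx -8.25$)
$U{\left(G \right)} = \sqrt{- \frac{33}{4} + G}$ ($U{\left(G \right)} = \sqrt{G - \frac{33}{4}} = \sqrt{- \frac{33}{4} + G}$)
$D = - \frac{i \sqrt{485}}{2}$ ($D = - \frac{\sqrt{-33 + 4 \left(-113\right)}}{2} = - \frac{\sqrt{-33 - 452}}{2} = - \frac{\sqrt{-485}}{2} = - \frac{i \sqrt{485}}{2} \approx - 11.011 i$)
$\frac{36603 + \frac{2760 + 8951}{D + 15968}}{-43577 - 15503} = \frac{36603 + \frac{2760 + 8951}{- \frac{i \sqrt{485}}{2} + 15968}}{-43577 - 15503} = \frac{36603 + \frac{11711}{15968 - \frac{i \sqrt{485}}{2}}}{-59080} = \left(36603 + \frac{11711}{15968 - \frac{i \sqrt{485}}{2}}\right) \left(- \frac{1}{59080}\right) = - \frac{5229}{8440} - \frac{1673}{8440 \left(15968 - \frac{i \sqrt{485}}{2}\right)}$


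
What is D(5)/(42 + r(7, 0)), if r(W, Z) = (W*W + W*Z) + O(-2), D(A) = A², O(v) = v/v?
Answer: 25/92 ≈ 0.27174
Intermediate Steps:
O(v) = 1
r(W, Z) = 1 + W² + W*Z (r(W, Z) = (W*W + W*Z) + 1 = (W² + W*Z) + 1 = 1 + W² + W*Z)
D(5)/(42 + r(7, 0)) = 5²/(42 + (1 + 7² + 7*0)) = 25/(42 + (1 + 49 + 0)) = 25/(42 + 50) = 25/92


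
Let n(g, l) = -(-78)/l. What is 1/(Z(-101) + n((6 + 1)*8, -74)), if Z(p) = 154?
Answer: 37/5659 ≈ 0.0065383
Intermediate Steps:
n(g, l) = 78/l
1/(Z(-101) + n((6 + 1)*8, -74)) = 1/(154 + 78/(-74)) = 1/(154 + 78*(-1/74)) = 1/(154 - 39/37) = 1/(5659/37) = 37/5659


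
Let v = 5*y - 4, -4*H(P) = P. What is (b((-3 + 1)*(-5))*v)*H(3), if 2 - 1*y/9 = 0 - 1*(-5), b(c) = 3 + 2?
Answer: 2085/4 ≈ 521.25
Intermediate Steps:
b(c) = 5
y = -27 (y = 18 - 9*(0 - 1*(-5)) = 18 - 9*(0 + 5) = 18 - 9*5 = 18 - 45 = -27)
H(P) = -P/4
v = -139 (v = 5*(-27) - 4 = -135 - 4 = -139)
(b((-3 + 1)*(-5))*v)*H(3) = (5*(-139))*(-1/4*3) = -695*(-3/4) = 2085/4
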